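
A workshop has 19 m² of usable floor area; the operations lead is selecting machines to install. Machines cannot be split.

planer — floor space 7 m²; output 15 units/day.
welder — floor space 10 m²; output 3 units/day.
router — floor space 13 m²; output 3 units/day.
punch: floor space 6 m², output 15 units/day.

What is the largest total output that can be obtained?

This is a 0-1 knapsack instance.
planer + punch: floor space 7 + 6 = 13 ≤ 19, output 15 + 15 = 30.
welder + punch: floor space 10 + 6 = 16 ≤ 19, output 3 + 15 = 18.
Best is planer and punch with total output 30.

30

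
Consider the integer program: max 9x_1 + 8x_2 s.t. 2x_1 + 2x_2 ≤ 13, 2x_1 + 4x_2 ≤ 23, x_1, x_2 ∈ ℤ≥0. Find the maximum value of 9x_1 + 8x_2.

54

Relaxing integrality, the LP optimum is 58.50 at (x_1,x_2) = (6.5, 0), which is not an integer point.
(x_1,x_2)=(6,0): 2·6+2·0=12≤13, 2·6+4·0=12≤23, objective 54.
(x_1,x_2)=(5,1): 2·5+2·1=12≤13, 2·5+4·1=14≤23, objective 53.
Maximum is 54 at (x_1,x_2)=(6,0).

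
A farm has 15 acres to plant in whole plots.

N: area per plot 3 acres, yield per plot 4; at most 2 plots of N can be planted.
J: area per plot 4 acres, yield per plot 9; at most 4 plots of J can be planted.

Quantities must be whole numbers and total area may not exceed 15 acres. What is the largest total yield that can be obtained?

31

Take 1×N and 3×J: area 15 ≤ 15, yield 1·4 + 3·9 = 31.
No other integer combination yields more.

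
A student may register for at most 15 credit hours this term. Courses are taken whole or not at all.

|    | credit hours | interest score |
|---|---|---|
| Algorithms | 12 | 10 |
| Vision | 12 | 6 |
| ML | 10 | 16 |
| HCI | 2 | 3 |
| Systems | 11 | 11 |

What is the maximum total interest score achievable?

This is a 0-1 knapsack instance.
Take ML and HCI: credit hours 10 + 2 = 12 ≤ 15, interest score 16 + 3 = 19.
No other feasible combination does better.

19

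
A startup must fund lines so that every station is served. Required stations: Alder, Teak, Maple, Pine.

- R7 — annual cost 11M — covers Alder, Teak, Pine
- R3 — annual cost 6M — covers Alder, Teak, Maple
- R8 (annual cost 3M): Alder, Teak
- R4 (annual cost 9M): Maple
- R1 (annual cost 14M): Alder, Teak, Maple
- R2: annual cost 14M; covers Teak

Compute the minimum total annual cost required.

The greedy cost-per-new-station heuristic would pick R8, R3, and R7 for 20, but a cheaper cover exists.
Choose R7 and R3: together they cover Alder, Teak, Maple, Pine — every station.
Total annual cost: 11 + 6 = 17.
No cover costs less than 17.

17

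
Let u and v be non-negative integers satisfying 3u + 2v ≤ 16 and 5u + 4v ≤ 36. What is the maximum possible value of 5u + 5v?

40

(u,v)=(0,8) is feasible, giving 40.
(u,v)=(0,7) is feasible, giving 35.
The best lattice point is (0,8), giving 40.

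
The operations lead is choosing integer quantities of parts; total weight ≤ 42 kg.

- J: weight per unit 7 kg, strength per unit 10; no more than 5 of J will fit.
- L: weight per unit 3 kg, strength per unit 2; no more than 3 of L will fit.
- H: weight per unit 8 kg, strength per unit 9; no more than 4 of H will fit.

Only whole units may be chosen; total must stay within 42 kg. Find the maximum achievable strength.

Take 5×J and 2×L: weight 41 ≤ 42, strength 5·10 + 2·2 = 54.
J has the best ratio (10/7) and is taken to its limit of 5; remaining capacity is filled optimally with the others.

54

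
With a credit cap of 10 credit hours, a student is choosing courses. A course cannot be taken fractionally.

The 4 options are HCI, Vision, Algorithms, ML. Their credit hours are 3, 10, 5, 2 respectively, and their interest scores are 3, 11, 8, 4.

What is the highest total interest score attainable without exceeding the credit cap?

Allowing fractional choices, the relaxed optimum would be about 15.3, but courses are indivisible.
HCI + Algorithms: credit hours 3 + 5 = 8 ≤ 10, interest score 3 + 8 = 11.
HCI + Algorithms + ML: credit hours 3 + 5 + 2 = 10 ≤ 10, interest score 3 + 8 + 4 = 15.
Algorithms + ML: credit hours 5 + 2 = 7 ≤ 10, interest score 8 + 4 = 12.
Best is HCI, Algorithms, and ML with total interest score 15.

15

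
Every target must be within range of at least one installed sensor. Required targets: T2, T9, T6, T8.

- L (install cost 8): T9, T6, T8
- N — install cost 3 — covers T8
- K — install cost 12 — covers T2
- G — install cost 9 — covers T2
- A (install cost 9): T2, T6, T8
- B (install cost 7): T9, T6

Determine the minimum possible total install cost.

16

The greedy cost-per-new-target heuristic would pick L and G for 17, but a cheaper cover exists.
Choose A and B: together they cover T2, T9, T6, T8 — every target.
Total install cost: 9 + 7 = 16.
No cover costs less than 16.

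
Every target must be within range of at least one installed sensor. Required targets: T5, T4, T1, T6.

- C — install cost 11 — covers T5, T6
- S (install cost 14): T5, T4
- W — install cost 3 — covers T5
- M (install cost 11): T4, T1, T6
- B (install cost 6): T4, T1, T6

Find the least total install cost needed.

9

Choose W and B: together they cover T5, T4, T1, T6 — every target.
Total install cost: 3 + 6 = 9.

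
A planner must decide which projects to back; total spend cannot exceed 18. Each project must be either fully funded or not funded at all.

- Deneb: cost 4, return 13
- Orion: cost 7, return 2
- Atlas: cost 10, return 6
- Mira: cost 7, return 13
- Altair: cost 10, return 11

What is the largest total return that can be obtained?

Allowing fractional choices, the relaxed optimum would be about 33.7, but projects are indivisible.
Deneb + Orion + Mira: cost 4 + 7 + 7 = 18 ≤ 18, return 13 + 2 + 13 = 28.
Deneb + Mira: cost 4 + 7 = 11 ≤ 18, return 13 + 13 = 26.
Best is Deneb, Orion, and Mira with total return 28.

28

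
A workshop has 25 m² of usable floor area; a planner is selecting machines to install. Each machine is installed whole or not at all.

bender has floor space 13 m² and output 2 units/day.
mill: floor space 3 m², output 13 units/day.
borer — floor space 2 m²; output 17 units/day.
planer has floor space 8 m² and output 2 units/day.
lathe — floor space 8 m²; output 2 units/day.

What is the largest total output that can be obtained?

Allowing fractional choices, the relaxed optimum would be about 34.6, but machines are indivisible.
mill + borer + planer + lathe: floor space 3 + 2 + 8 + 8 = 21 ≤ 25, output 13 + 17 + 2 + 2 = 34.
mill + borer + planer: floor space 3 + 2 + 8 = 13 ≤ 25, output 13 + 17 + 2 = 32.
Best is mill, borer, planer, and lathe with total output 34.

34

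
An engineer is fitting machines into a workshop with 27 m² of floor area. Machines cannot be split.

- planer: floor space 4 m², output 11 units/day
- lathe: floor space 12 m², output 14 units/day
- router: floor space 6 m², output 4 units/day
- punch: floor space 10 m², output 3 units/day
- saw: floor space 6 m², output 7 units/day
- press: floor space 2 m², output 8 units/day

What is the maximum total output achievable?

40

Treat it as a binary knapsack problem.
planer + lathe + router + press: floor space 4 + 12 + 6 + 2 = 24 ≤ 27, output 11 + 14 + 4 + 8 = 37.
planer + lathe + saw + press: floor space 4 + 12 + 6 + 2 = 24 ≤ 27, output 11 + 14 + 7 + 8 = 40.
Best is planer, lathe, saw, and press with total output 40.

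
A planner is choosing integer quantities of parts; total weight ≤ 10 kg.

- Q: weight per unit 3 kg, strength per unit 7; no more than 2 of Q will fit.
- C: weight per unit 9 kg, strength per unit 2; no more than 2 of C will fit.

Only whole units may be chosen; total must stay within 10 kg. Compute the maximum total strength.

14

Q has the best ratio (7/3); taking only Q gives at most 2×7 = 14 (stopped by the supply cap of 2).
Optimal: 2×Q: weight 6 ≤ 10, strength 2·7 = 14.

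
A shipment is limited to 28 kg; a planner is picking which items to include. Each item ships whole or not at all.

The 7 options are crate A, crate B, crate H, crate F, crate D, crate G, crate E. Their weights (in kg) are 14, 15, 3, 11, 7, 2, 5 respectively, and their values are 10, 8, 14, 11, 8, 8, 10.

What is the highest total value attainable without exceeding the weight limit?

51

crate H + crate F + crate D + crate E: weight 3 + 11 + 7 + 5 = 26 ≤ 28, value 14 + 11 + 8 + 10 = 43.
crate H + crate F + crate D + crate G + crate E: weight 3 + 11 + 7 + 2 + 5 = 28 ≤ 28, value 14 + 11 + 8 + 8 + 10 = 51.
crate H + crate F + crate G + crate E: weight 3 + 11 + 2 + 5 = 21 ≤ 28, value 14 + 11 + 8 + 10 = 43.
Best is crate H, crate F, crate D, crate G, and crate E with total value 51.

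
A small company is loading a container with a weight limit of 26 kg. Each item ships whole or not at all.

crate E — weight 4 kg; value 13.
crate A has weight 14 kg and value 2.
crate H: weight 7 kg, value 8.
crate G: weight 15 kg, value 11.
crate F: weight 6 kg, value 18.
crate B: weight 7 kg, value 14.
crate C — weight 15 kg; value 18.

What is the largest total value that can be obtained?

53

Take crate E, crate H, crate F, and crate B: weight 4 + 7 + 6 + 7 = 24 ≤ 26, value 13 + 8 + 18 + 14 = 53.
No other feasible combination does better.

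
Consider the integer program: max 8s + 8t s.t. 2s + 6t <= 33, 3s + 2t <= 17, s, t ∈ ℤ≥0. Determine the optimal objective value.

56

Relaxing integrality, the LP optimum is 57.71 at (s,t) = (2.57, 4.64), which is not an integer point.
(s,t)=(3,4) is feasible, giving 56.
(s,t)=(2,4) is feasible, giving 48.
(s,t)=(1,5) is feasible, giving 48.
(s,t)=(3,3) is feasible, giving 48.
The best lattice point is (3,4), giving 56.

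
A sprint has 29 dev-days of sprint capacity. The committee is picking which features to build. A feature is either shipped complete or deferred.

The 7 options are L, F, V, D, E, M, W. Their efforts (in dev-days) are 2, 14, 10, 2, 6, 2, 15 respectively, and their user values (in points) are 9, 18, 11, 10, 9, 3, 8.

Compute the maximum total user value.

Take L, F, D, E, and M: effort 2 + 14 + 2 + 6 + 2 = 26 ≤ 29, user value 9 + 18 + 10 + 9 + 3 = 49.
No other feasible combination does better.

49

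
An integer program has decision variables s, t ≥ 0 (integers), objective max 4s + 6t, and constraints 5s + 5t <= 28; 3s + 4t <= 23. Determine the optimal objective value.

30

(s,t)=(0,5) is feasible, giving 30.
(s,t)=(1,4) is feasible, giving 28.
(s,t)=(0,4) is feasible, giving 24.
The best lattice point is (0,5), giving 30.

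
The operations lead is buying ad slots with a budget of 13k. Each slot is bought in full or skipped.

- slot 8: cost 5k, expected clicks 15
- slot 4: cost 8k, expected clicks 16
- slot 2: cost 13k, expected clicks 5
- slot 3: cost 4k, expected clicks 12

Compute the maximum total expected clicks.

31

Take slot 8 and slot 4: cost 5 + 8 = 13 ≤ 13, expected clicks 15 + 16 = 31.
No other feasible combination does better.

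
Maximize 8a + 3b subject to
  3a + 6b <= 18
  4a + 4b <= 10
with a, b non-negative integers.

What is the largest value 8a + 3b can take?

The continuous relaxation peaks at (2.5, 0) with value 20.00; rounding to a feasible lattice point costs some objective.
(a,b)=(2,0): 3·2+6·0=6≤18, 4·2+4·0=8≤10, objective 16.
(a,b)=(1,1): 3·1+6·1=9≤18, 4·1+4·1=8≤10, objective 11.
(a,b)=(1,0): 3·1+6·0=3≤18, 4·1+4·0=4≤10, objective 8.
The best lattice point is (2,0), giving 16.

16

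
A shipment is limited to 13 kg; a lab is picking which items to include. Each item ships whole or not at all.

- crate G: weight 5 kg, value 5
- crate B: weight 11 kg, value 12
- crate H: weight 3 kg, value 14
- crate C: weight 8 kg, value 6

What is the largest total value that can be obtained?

Treat it as a binary knapsack problem.
Allowing fractional choices, the relaxed optimum would be about 24.9, but items are indivisible.
crate H + crate C: weight 3 + 8 = 11 ≤ 13, value 14 + 6 = 20.
crate G + crate H: weight 5 + 3 = 8 ≤ 13, value 5 + 14 = 19.
Best is crate H and crate C with total value 20.

20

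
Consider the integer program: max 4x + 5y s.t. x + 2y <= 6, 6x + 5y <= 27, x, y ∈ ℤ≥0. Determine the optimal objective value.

18

The continuous relaxation peaks at (3.43, 1.29) with value 20.14; rounding to a feasible lattice point costs some objective.
(x,y)=(2,2): 1·2+2·2=6≤6, 6·2+5·2=22≤27, objective 18.
(x,y)=(3,1): 1·3+2·1=5≤6, 6·3+5·1=23≤27, objective 17.
Maximum is 18 at (x,y)=(2,2).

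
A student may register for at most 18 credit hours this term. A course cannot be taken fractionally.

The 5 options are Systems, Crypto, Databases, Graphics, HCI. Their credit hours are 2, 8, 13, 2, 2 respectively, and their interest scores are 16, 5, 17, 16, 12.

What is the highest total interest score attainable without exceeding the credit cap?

Allowing fractional choices, the relaxed optimum would be about 59.7, but courses are indivisible.
Systems + Crypto + Graphics + HCI: credit hours 2 + 8 + 2 + 2 = 14 ≤ 18, interest score 16 + 5 + 16 + 12 = 49.
Systems + Databases + HCI: credit hours 2 + 13 + 2 = 17 ≤ 18, interest score 16 + 17 + 12 = 45.
Systems + Databases + Graphics: credit hours 2 + 13 + 2 = 17 ≤ 18, interest score 16 + 17 + 16 = 49.
The maximum interest score is 49; one optimal choice is Systems, Crypto, Graphics, and HCI.

49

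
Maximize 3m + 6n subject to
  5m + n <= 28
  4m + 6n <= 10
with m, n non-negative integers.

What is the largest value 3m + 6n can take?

(m,n)=(1,1): 5·1+1·1=6≤28, 4·1+6·1=10≤10, objective 9.
(m,n)=(0,1): 5·0+1·1=1≤28, 4·0+6·1=6≤10, objective 6.
(m,n)=(2,0): 5·2+1·0=10≤28, 4·2+6·0=8≤10, objective 6.
(m,n)=(1,0): 5·1+1·0=5≤28, 4·1+6·0=4≤10, objective 3.
No feasible integer point exceeds 9.

9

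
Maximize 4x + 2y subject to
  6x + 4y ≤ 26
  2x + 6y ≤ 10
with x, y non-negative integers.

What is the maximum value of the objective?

16

(x,y)=(4,0): 6·4+4·0=24≤26, 2·4+6·0=8≤10, objective 16.
(x,y)=(3,0): 6·3+4·0=18≤26, 2·3+6·0=6≤10, objective 12.
The best lattice point is (4,0), giving 16.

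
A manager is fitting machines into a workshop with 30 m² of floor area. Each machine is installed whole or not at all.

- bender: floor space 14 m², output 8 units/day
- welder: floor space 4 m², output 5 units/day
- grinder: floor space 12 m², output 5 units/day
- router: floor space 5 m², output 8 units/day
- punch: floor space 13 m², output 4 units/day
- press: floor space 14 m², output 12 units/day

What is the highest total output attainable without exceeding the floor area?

25

Allowing fractional choices, the relaxed optimum would be about 29.0, but machines are indivisible.
welder + router + press: floor space 4 + 5 + 14 = 23 ≤ 30, output 5 + 8 + 12 = 25.
welder + grinder + press: floor space 4 + 12 + 14 = 30 ≤ 30, output 5 + 5 + 12 = 22.
Best is welder, router, and press with total output 25.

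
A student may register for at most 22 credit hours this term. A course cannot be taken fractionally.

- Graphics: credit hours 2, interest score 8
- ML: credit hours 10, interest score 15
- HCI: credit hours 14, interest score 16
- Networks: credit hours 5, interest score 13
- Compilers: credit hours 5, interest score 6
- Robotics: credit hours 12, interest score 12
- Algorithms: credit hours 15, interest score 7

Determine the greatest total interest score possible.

Graphics + HCI + Networks: credit hours 2 + 14 + 5 = 21 ≤ 22, interest score 8 + 16 + 13 = 37.
Graphics + ML + Networks + Compilers: credit hours 2 + 10 + 5 + 5 = 22 ≤ 22, interest score 8 + 15 + 13 + 6 = 42.
Best is Graphics, ML, Networks, and Compilers with total interest score 42.

42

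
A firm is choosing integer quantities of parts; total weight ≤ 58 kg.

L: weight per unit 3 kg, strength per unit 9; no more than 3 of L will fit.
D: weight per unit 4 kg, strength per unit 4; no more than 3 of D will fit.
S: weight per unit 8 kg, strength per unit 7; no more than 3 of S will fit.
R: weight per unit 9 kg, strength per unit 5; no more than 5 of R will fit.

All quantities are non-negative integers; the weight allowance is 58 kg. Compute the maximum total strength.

65

Take 3×L, 3×D, 3×S, and 1×R: weight 54 ≤ 58, strength 3·9 + 3·4 + 3·7 + 1·5 = 65.
L has the best ratio (9/3) and is taken to its limit of 3; remaining capacity is filled optimally with the others.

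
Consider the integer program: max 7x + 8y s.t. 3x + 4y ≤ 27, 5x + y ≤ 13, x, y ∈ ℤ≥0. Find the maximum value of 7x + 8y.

Relaxing integrality, the LP optimum is 55.47 at (x,y) = (1.47, 5.65), which is not an integer point.
(x,y)=(1,6): 3·1+4·6=27≤27, 5·1+1·6=11≤13, objective 55.
(x,y)=(0,6): 3·0+4·6=24≤27, 5·0+1·6=6≤13, objective 48.
(x,y)=(1,5): 3·1+4·5=23≤27, 5·1+1·5=10≤13, objective 47.
Maximum is 55 at (x,y)=(1,6).

55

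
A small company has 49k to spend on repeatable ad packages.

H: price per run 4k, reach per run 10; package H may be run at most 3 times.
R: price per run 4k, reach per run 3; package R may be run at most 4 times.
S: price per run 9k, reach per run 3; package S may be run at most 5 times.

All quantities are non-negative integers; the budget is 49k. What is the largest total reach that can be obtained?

H has the best ratio (10/4); taking only H gives at most 3×10 = 30 (stopped by the supply cap of 3).
Mixing does better — 3×H, 4×R, and 2×S: price 46 ≤ 49, reach 3·10 + 4·3 + 2·3 = 48.

48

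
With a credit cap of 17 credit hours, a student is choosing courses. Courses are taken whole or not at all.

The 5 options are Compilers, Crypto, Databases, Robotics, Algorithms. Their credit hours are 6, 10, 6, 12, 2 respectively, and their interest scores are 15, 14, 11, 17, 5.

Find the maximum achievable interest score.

31

Compilers + Crypto: credit hours 6 + 10 = 16 ≤ 17, interest score 15 + 14 = 29.
Compilers + Databases: credit hours 6 + 6 = 12 ≤ 17, interest score 15 + 11 = 26.
Compilers + Databases + Algorithms: credit hours 6 + 6 + 2 = 14 ≤ 17, interest score 15 + 11 + 5 = 31.
Best is Compilers, Databases, and Algorithms with total interest score 31.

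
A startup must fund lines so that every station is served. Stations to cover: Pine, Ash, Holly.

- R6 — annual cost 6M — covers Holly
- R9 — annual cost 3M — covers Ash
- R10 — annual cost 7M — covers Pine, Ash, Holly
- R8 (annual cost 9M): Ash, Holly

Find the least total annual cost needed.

7

This is an integer covering problem.
R10 alone covers Pine, Ash, Holly — every station.
Total annual cost: 7.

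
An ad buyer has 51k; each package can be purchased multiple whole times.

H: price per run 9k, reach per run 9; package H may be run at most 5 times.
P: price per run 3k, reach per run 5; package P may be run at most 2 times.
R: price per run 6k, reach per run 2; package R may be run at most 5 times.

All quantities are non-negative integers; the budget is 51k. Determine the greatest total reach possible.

55

5×H and 1×P: price 48 ≤ 51, reach 5·9 + 1·5 = 50.
5×H and 2×P: price 51 ≤ 51, reach 5·9 + 2·5 = 55.
Best is 55.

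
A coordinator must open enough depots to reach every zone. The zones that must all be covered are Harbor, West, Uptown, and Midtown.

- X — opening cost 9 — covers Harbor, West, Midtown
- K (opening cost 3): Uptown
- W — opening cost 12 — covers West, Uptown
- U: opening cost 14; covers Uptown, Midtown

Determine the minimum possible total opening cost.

12

This is an integer covering problem.
Choose X and K: together they cover Harbor, West, Uptown, Midtown — every zone.
Total opening cost: 9 + 3 = 12.
No cover costs less than 12.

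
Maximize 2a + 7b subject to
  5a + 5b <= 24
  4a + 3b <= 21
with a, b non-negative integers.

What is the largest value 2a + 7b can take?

(a,b)=(0,4): 5·0+5·4=20≤24, 4·0+3·4=12≤21, objective 28.
(a,b)=(1,3): 5·1+5·3=20≤24, 4·1+3·3=13≤21, objective 23.
(a,b)=(0,3): 5·0+5·3=15≤24, 4·0+3·3=9≤21, objective 21.
No feasible integer point exceeds 28.

28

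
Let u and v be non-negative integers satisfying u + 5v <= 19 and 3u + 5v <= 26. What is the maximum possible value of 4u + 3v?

(u,v)=(8,0): 1·8+5·0=8≤19, 3·8+5·0=24≤26, objective 32.
(u,v)=(7,1): 1·7+5·1=12≤19, 3·7+5·1=26≤26, objective 31.
Maximum is 32 at (u,v)=(8,0).

32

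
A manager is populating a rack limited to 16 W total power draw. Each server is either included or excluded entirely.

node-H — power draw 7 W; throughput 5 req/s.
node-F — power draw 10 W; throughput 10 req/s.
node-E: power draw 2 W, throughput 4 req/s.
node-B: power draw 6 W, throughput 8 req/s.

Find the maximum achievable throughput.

18

Take node-F and node-B: power draw 10 + 6 = 16 ≤ 16, throughput 10 + 8 = 18.
No other feasible combination does better.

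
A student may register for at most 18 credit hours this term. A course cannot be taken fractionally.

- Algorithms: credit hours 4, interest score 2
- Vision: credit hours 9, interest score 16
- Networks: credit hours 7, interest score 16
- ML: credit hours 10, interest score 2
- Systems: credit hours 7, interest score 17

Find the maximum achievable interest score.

35

Take Algorithms, Networks, and Systems: credit hours 4 + 7 + 7 = 18 ≤ 18, interest score 2 + 16 + 17 = 35.
No other feasible combination does better.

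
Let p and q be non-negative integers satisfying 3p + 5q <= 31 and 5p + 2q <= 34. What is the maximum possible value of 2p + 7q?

(p,q)=(0,6) is feasible, giving 42.
(p,q)=(1,5) is feasible, giving 37.
(p,q)=(0,5) is feasible, giving 35.
No feasible integer point exceeds 42.

42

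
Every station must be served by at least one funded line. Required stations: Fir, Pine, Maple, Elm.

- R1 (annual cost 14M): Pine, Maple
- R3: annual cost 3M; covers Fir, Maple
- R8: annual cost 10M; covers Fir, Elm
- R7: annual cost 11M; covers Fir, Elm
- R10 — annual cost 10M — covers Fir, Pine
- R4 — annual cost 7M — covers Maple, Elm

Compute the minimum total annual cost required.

17

Choose R10 and R4: together they cover Fir, Pine, Maple, Elm — every station.
Total annual cost: 10 + 7 = 17.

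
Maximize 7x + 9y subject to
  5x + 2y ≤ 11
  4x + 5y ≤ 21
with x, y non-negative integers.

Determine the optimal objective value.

(x,y)=(0,4) is feasible, giving 36.
(x,y)=(1,3) is feasible, giving 34.
(x,y)=(0,3) is feasible, giving 27.
No feasible integer point exceeds 36.

36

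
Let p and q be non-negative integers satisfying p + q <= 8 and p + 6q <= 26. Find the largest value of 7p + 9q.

The continuous relaxation peaks at (4.4, 3.6) with value 63.20; rounding to a feasible lattice point costs some objective.
(p,q)=(5,3): 1·5+1·3=8≤8, 1·5+6·3=23≤26, objective 62.
(p,q)=(6,2): 1·6+1·2=8≤8, 1·6+6·2=18≤26, objective 60.
The best lattice point is (5,3), giving 62.

62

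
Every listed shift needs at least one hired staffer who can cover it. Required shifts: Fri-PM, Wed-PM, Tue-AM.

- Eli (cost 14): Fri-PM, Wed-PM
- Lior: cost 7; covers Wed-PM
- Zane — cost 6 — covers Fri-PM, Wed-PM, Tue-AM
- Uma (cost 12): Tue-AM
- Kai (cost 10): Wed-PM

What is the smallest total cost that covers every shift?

Zane alone covers Fri-PM, Wed-PM, Tue-AM — every shift.
Total cost: 6.
No cover costs less than 6.

6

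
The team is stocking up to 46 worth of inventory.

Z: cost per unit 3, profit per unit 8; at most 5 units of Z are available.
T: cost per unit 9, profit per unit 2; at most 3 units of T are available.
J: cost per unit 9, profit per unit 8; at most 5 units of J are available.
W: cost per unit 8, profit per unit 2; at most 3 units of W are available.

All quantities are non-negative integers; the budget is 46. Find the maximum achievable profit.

64

5×Z and 3×J: cost 42 ≤ 46, profit 5·8 + 3·8 = 64.
5×Z, 2×J, and 1×W: cost 41 ≤ 46, profit 5·8 + 2·8 + 1·2 = 58.
Best is 64.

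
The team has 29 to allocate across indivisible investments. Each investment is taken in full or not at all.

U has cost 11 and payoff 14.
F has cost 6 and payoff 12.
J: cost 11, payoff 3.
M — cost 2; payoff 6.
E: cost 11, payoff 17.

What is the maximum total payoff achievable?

This is an integer program with binary decision variables.
Allowing fractional choices, the relaxed optimum would be about 47.7, but investments are indivisible.
U + F + E: cost 11 + 6 + 11 = 28 ≤ 29, payoff 14 + 12 + 17 = 43.
U + M + E: cost 11 + 2 + 11 = 24 ≤ 29, payoff 14 + 6 + 17 = 37.
F + M + E: cost 6 + 2 + 11 = 19 ≤ 29, payoff 12 + 6 + 17 = 35.
Best is U, F, and E with total payoff 43.

43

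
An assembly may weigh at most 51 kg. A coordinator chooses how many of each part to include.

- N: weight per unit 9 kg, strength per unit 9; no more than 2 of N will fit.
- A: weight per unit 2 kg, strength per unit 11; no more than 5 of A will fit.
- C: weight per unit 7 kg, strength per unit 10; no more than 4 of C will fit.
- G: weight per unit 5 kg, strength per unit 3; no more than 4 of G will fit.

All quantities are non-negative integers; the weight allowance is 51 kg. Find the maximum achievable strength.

Take 1×N, 5×A, and 4×C: weight 47 ≤ 51, strength 1·9 + 5·11 + 4·10 = 104.
A has the best ratio (11/2) and is taken to its limit of 5; remaining capacity is filled optimally with the others.

104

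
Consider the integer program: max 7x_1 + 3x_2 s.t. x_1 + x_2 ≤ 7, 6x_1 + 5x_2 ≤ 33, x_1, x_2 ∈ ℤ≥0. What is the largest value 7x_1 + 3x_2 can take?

The continuous relaxation peaks at (5.5, 0) with value 38.50; rounding to a feasible lattice point costs some objective.
(x_1,x_2)=(5,0) is feasible, giving 35.
(x_1,x_2)=(4,1) is feasible, giving 31.
(x_1,x_2)=(4,0) is feasible, giving 28.
The best lattice point is (5,0), giving 35.

35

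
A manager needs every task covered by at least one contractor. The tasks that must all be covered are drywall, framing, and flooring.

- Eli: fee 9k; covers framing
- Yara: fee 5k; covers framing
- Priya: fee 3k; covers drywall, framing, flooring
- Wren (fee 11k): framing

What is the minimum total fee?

3

This is an integer covering problem.
Priya alone covers drywall, framing, flooring — every task.
Total fee: 3.
No cover costs less than 3.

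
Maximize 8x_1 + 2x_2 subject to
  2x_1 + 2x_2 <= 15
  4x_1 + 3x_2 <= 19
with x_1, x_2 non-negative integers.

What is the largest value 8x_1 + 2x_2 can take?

Relaxing integrality, the LP optimum is 38.00 at (x_1,x_2) = (4.75, 0), which is not an integer point.
(x_1,x_2)=(4,1): 2·4+2·1=10≤15, 4·4+3·1=19≤19, objective 34.
(x_1,x_2)=(4,0): 2·4+2·0=8≤15, 4·4+3·0=16≤19, objective 32.
No feasible integer point exceeds 34.

34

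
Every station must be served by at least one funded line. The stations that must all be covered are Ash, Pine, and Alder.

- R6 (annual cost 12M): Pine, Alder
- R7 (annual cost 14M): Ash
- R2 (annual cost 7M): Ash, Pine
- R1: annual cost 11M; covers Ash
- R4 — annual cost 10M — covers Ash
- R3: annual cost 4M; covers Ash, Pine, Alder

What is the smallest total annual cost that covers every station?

4

This is an integer covering problem.
R3 alone covers Ash, Pine, Alder — every station.
Total annual cost: 4.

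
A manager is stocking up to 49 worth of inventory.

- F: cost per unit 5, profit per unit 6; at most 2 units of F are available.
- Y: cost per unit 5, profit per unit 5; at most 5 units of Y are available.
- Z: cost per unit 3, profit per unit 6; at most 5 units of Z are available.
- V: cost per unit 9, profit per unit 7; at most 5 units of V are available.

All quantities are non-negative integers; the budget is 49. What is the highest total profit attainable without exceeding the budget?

64

Take 2×F, 3×Y, 5×Z, and 1×V: cost 49 ≤ 49, profit 2·6 + 3·5 + 5·6 + 1·7 = 64.
Z has the best ratio (6/3) and is taken to its limit of 5; remaining capacity is filled optimally with the others.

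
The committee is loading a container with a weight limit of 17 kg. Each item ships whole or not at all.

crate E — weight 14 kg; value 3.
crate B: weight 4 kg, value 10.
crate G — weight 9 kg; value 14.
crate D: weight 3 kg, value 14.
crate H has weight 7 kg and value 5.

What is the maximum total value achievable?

38

Take crate B, crate G, and crate D: weight 4 + 9 + 3 = 16 ≤ 17, value 10 + 14 + 14 = 38.
No other feasible combination does better.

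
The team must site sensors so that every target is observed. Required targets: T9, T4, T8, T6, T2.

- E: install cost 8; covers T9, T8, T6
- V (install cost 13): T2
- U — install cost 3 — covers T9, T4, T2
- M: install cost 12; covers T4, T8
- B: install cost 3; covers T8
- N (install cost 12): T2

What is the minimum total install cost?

The greedy cost-per-new-target heuristic would pick U, B, and E for 14, but a cheaper cover exists.
Choose E and U: together they cover T9, T4, T8, T6, T2 — every target.
Total install cost: 8 + 3 = 11.
No cover costs less than 11.

11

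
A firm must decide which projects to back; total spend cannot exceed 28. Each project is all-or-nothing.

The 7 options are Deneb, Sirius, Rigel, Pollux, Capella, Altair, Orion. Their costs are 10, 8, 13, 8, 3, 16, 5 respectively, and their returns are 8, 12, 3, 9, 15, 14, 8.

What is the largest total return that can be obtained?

This is an integer program with binary decision variables.
Take Sirius, Pollux, Capella, and Orion: cost 8 + 8 + 3 + 5 = 24 ≤ 28, return 12 + 9 + 15 + 8 = 44.
No other feasible combination does better.

44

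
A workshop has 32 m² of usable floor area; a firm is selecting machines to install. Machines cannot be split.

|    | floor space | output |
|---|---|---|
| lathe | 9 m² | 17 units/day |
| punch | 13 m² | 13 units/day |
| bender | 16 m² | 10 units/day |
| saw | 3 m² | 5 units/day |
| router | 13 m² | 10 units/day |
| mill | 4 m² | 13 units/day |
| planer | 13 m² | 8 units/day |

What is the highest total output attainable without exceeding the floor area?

48

lathe + bender + saw + mill: floor space 9 + 16 + 3 + 4 = 32 ≤ 32, output 17 + 10 + 5 + 13 = 45.
lathe + punch + saw + mill: floor space 9 + 13 + 3 + 4 = 29 ≤ 32, output 17 + 13 + 5 + 13 = 48.
lathe + saw + router + mill: floor space 9 + 3 + 13 + 4 = 29 ≤ 32, output 17 + 5 + 10 + 13 = 45.
Best is lathe, punch, saw, and mill with total output 48.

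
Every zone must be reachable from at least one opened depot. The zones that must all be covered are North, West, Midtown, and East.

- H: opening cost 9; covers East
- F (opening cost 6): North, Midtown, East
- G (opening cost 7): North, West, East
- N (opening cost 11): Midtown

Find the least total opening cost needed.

Choose F and G: together they cover North, West, Midtown, East — every zone.
Total opening cost: 6 + 7 = 13.
No cover costs less than 13.

13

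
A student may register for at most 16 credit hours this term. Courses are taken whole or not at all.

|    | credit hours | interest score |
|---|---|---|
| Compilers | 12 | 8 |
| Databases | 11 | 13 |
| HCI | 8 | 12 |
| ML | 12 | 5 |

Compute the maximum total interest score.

Take Databases: credit hours 11 ≤ 16, interest score 13.
No other feasible combination does better.

13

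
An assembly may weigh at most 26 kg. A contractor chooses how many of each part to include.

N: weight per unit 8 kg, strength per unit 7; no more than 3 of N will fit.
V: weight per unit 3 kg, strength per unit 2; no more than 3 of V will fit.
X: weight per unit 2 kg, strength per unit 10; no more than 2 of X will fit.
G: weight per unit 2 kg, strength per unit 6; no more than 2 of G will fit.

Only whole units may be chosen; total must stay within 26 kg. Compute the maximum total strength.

This is a bounded integer knapsack.
X has the best ratio (10/2); taking only X gives at most 2×10 = 20 (stopped by the supply cap of 2).
Mixing does better — 2×N, 2×X, and 2×G: weight 24 ≤ 26, strength 2·7 + 2·10 + 2·6 = 46.

46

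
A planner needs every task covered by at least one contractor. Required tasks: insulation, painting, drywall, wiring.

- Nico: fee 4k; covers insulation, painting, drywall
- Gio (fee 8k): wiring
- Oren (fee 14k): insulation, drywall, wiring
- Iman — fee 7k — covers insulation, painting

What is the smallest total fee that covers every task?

Choose Nico and Gio: together they cover insulation, painting, drywall, wiring — every task.
Total fee: 4 + 8 = 12.
No cover costs less than 12.

12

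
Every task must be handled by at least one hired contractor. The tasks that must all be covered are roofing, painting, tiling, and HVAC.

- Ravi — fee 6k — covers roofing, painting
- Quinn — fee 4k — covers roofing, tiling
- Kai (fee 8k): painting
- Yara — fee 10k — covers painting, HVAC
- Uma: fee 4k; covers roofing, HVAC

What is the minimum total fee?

14

Choose Quinn and Yara: together they cover roofing, painting, tiling, HVAC — every task.
Total fee: 4 + 10 = 14.
No cover costs less than 14.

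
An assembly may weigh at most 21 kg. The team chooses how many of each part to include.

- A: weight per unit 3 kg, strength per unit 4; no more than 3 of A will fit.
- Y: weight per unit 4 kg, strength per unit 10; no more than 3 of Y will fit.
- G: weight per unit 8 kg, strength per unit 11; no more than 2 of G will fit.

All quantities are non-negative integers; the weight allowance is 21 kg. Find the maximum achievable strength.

This is a bounded integer knapsack.
Y has the best ratio (10/4); taking only Y gives at most 3×10 = 30 (stopped by the supply cap of 3).
Mixing does better — 3×A and 3×Y: weight 21 ≤ 21, strength 3·4 + 3·10 = 42.

42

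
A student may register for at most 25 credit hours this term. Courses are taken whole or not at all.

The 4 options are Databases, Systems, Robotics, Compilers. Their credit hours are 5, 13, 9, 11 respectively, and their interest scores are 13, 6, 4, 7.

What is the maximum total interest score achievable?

Allowing fractional choices, the relaxed optimum would be about 24.2, but courses are indivisible.
Databases + Robotics + Compilers: credit hours 5 + 9 + 11 = 25 ≤ 25, interest score 13 + 4 + 7 = 24.
Databases + Systems: credit hours 5 + 13 = 18 ≤ 25, interest score 13 + 6 = 19.
Databases + Compilers: credit hours 5 + 11 = 16 ≤ 25, interest score 13 + 7 = 20.
Best is Databases, Robotics, and Compilers with total interest score 24.

24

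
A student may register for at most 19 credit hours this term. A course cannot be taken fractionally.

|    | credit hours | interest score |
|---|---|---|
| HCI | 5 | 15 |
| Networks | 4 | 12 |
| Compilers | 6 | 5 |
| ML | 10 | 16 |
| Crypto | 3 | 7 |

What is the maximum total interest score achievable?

Treat it as a binary knapsack problem.
HCI + Networks + Compilers + Crypto: credit hours 5 + 4 + 6 + 3 = 18 ≤ 19, interest score 15 + 12 + 5 + 7 = 39.
HCI + Networks + ML: credit hours 5 + 4 + 10 = 19 ≤ 19, interest score 15 + 12 + 16 = 43.
Best is HCI, Networks, and ML with total interest score 43.

43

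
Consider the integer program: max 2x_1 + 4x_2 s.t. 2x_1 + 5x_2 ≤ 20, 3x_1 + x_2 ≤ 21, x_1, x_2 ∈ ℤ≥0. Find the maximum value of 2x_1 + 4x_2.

18

Relaxing integrality, the LP optimum is 18.62 at (x_1,x_2) = (6.54, 1.38), which is not an integer point.
(x_1,x_2)=(5,2): 2·5+5·2=20≤20, 3·5+1·2=17≤21, objective 18.
(x_1,x_2)=(6,1): 2·6+5·1=17≤20, 3·6+1·1=19≤21, objective 16.
(x_1,x_2)=(4,2): 2·4+5·2=18≤20, 3·4+1·2=14≤21, objective 16.
No feasible integer point exceeds 18.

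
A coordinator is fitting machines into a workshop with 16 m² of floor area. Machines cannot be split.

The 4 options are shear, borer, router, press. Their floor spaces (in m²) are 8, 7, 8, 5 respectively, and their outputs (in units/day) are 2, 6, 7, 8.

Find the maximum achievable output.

15

Allowing fractional choices, the relaxed optimum would be about 17.6, but machines are indivisible.
borer + router: floor space 7 + 8 = 15 ≤ 16, output 6 + 7 = 13.
borer + press: floor space 7 + 5 = 12 ≤ 16, output 6 + 8 = 14.
router + press: floor space 8 + 5 = 13 ≤ 16, output 7 + 8 = 15.
Best is router and press with total output 15.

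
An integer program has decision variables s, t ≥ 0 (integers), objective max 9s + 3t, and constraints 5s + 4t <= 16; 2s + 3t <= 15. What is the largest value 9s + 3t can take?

27

The continuous relaxation peaks at (3.2, 0) with value 28.80; rounding to a feasible lattice point costs some objective.
(s,t)=(3,0): 5·3+4·0=15≤16, 2·3+3·0=6≤15, objective 27.
(s,t)=(2,1): 5·2+4·1=14≤16, 2·2+3·1=7≤15, objective 21.
Maximum is 27 at (s,t)=(3,0).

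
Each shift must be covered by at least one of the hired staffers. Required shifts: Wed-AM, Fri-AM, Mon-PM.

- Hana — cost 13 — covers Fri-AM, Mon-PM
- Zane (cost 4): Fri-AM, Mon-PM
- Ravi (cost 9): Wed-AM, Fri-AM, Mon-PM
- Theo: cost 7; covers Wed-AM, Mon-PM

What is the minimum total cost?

9

The greedy cost-per-new-shift heuristic would pick Zane and Theo for 11, but a cheaper cover exists.
Ravi alone covers Wed-AM, Fri-AM, Mon-PM — every shift.
Total cost: 9.
No cover costs less than 9.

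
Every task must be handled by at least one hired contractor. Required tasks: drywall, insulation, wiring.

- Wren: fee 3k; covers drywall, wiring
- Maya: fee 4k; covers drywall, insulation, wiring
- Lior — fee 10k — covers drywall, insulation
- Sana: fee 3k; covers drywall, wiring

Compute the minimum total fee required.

4

This is an integer covering problem.
Maya alone covers drywall, insulation, wiring — every task.
Total fee: 4.
No cover costs less than 4.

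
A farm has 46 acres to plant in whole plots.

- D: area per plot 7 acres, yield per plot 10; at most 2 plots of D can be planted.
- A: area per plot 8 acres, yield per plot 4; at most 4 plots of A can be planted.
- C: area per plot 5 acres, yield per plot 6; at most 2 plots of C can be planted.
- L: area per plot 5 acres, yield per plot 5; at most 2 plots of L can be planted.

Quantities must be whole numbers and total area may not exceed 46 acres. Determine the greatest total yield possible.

2×D, 1×A, 2×C, and 2×L: area 42 ≤ 46, yield 2·10 + 1·4 + 2·6 + 2·5 = 46.
2×D, 2×A, 2×C, and 1×L: area 45 ≤ 46, yield 2·10 + 2·4 + 2·6 + 1·5 = 45.
Best is 46.

46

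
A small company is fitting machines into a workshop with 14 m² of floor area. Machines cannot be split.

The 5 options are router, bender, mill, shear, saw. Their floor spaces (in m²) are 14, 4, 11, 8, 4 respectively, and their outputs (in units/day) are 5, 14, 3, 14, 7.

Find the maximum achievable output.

28

bender + saw: floor space 4 + 4 = 8 ≤ 14, output 14 + 7 = 21.
bender + shear: floor space 4 + 8 = 12 ≤ 14, output 14 + 14 = 28.
Best is bender and shear with total output 28.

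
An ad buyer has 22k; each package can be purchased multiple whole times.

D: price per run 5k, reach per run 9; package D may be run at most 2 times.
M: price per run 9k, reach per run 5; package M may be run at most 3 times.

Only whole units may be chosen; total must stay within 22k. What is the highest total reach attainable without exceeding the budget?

D has the best ratio (9/5); taking only D gives at most 2×9 = 18 (stopped by the supply cap of 2).
Mixing does better — 2×D and 1×M: price 19 ≤ 22, reach 2·9 + 1·5 = 23.

23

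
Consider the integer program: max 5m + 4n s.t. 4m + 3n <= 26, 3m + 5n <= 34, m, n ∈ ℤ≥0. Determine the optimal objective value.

33

Relaxing integrality, the LP optimum is 33.82 at (m,n) = (2.55, 5.27), which is not an integer point.
(m,n)=(5,2): 4·5+3·2=26≤26, 3·5+5·2=25≤34, objective 33.
(m,n)=(4,3): 4·4+3·3=25≤26, 3·4+5·3=27≤34, objective 32.
No feasible integer point exceeds 33.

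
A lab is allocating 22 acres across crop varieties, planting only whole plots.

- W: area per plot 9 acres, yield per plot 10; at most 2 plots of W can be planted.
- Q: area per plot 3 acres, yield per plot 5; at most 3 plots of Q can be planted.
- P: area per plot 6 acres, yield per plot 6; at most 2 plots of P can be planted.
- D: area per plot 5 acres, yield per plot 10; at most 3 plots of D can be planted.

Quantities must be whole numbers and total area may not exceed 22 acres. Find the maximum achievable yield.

This is a bounded integer knapsack.
2×Q and 3×D: area 21 ≤ 22, yield 2·5 + 3·10 = 40.
1×P and 3×D: area 21 ≤ 22, yield 1·6 + 3·10 = 36.
Best is 40.

40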